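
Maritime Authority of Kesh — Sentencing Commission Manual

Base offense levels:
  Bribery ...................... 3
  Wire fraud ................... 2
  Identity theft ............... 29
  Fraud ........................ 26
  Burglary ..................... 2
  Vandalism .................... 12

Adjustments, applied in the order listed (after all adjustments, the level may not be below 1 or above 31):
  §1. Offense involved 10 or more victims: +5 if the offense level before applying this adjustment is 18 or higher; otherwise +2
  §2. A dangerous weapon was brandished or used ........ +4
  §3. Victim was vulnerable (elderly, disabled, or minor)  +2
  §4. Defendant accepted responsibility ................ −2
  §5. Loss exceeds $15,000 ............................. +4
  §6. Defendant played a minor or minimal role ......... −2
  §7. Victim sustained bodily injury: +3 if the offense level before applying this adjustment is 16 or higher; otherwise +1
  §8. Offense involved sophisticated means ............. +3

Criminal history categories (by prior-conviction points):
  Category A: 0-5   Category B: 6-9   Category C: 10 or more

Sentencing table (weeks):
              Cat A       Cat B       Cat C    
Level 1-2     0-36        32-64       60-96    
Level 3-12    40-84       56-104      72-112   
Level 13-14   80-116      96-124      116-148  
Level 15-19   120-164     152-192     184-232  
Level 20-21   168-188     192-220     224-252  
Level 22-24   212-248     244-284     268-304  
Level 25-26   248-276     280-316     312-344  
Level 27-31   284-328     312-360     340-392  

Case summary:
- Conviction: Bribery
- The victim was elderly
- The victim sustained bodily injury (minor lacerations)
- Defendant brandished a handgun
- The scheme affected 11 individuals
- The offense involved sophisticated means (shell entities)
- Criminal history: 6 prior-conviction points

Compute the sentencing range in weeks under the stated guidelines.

Base offense level for bribery: 3.
§1 applies (level before this adjustment is 3 < 18, so +2): 3 + 2 = 5.
§2 applies: 5 + 4 = 9.
§3 applies: 9 + 2 = 11.
§4 does not apply.
§5 does not apply.
§6 does not apply.
§7 applies (level before this adjustment is 11 < 16, so +1): 11 + 1 = 12.
§8 applies: 12 + 3 = 15.
Final offense level: 15.
Criminal history: 6 prior points → Category B (6-9).
Level 15 falls in the 15-19 band.
Grid: Level 15-19 × Category B = 152-192 weeks.

152-192 weeks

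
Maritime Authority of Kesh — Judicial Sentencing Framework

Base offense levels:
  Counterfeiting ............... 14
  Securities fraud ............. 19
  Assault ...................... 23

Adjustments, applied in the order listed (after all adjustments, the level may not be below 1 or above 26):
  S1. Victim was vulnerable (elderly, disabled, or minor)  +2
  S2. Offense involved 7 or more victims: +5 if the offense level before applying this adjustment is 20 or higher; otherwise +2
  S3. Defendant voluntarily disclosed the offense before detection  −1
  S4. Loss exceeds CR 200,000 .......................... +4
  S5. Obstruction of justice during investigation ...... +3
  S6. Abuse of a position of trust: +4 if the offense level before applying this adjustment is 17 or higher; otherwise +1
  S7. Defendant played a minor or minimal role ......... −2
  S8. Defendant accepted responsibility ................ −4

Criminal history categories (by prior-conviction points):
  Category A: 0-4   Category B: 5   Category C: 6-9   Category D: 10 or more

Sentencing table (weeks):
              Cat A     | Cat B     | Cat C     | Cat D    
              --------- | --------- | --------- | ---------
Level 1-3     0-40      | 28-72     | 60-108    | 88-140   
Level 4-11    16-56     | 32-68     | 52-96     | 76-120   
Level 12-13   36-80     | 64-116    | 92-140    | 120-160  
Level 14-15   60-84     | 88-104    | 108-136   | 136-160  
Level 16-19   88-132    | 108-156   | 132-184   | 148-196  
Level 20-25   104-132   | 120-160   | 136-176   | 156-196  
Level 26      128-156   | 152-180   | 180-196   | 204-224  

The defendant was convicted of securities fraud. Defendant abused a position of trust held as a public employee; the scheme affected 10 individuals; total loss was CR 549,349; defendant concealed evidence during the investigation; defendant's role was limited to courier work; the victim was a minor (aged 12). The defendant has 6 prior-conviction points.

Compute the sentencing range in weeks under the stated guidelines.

Base offense level for securities fraud: 19.
S1 applies: 19 + 2 = 21.
S2 applies (level before this adjustment is 21 ≥ 20, so +5): 21 + 5 = 26.
S3 does not apply.
S4 applies: 26 + 4 = 30.
S5 applies: 30 + 3 = 33.
S6 applies (level before this adjustment is 33 ≥ 17, so +4): 33 + 4 = 37.
S7 applies: 37 − 2 = 35.
Level 35 exceeds the maximum of 26; capped at 26.
Final offense level: 26.
Criminal history: 6 prior points → Category C (6-9).
Level 26 falls in the 26 band.
Grid: Level 26 × Category C = 180-196 weeks.

180-196 weeks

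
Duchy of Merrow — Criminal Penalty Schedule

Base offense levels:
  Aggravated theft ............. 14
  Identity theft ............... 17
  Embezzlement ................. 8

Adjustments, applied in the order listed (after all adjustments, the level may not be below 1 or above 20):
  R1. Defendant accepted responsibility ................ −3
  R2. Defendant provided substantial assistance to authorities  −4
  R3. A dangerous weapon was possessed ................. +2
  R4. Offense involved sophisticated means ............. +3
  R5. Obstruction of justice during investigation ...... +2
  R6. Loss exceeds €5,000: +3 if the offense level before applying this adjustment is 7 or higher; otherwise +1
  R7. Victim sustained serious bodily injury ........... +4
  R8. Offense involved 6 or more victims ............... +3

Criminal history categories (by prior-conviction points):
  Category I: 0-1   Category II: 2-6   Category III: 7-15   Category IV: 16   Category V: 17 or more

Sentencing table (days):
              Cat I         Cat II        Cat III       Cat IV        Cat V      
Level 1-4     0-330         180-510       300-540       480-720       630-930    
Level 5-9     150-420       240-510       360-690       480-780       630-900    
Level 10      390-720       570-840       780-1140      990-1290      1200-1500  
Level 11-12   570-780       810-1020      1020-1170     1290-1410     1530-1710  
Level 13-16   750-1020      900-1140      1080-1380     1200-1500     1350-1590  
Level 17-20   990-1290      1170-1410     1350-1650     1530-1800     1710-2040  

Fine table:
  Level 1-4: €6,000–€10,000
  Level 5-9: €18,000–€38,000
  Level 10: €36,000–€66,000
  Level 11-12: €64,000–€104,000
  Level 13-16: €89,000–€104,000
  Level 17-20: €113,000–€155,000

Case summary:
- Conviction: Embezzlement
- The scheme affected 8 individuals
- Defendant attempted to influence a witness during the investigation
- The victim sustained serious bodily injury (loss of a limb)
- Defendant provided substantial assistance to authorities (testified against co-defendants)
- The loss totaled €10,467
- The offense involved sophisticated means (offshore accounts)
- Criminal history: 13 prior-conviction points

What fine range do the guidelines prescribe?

Base offense level for embezzlement: 8.
R1 does not apply.
R2 applies: 8 − 4 = 4.
R3 does not apply.
R4 applies: 4 + 3 = 7.
R5 applies: 7 + 2 = 9.
R6 applies (level before this adjustment is 9 ≥ 7, so +3): 9 + 3 = 12.
R7 applies: 12 + 4 = 16.
R8 applies: 16 + 3 = 19.
Final offense level: 19.
Level 19 falls in the 17-20 band.
Fine table: Level 17-20 → €113,000–€155,000.

€113,000–€155,000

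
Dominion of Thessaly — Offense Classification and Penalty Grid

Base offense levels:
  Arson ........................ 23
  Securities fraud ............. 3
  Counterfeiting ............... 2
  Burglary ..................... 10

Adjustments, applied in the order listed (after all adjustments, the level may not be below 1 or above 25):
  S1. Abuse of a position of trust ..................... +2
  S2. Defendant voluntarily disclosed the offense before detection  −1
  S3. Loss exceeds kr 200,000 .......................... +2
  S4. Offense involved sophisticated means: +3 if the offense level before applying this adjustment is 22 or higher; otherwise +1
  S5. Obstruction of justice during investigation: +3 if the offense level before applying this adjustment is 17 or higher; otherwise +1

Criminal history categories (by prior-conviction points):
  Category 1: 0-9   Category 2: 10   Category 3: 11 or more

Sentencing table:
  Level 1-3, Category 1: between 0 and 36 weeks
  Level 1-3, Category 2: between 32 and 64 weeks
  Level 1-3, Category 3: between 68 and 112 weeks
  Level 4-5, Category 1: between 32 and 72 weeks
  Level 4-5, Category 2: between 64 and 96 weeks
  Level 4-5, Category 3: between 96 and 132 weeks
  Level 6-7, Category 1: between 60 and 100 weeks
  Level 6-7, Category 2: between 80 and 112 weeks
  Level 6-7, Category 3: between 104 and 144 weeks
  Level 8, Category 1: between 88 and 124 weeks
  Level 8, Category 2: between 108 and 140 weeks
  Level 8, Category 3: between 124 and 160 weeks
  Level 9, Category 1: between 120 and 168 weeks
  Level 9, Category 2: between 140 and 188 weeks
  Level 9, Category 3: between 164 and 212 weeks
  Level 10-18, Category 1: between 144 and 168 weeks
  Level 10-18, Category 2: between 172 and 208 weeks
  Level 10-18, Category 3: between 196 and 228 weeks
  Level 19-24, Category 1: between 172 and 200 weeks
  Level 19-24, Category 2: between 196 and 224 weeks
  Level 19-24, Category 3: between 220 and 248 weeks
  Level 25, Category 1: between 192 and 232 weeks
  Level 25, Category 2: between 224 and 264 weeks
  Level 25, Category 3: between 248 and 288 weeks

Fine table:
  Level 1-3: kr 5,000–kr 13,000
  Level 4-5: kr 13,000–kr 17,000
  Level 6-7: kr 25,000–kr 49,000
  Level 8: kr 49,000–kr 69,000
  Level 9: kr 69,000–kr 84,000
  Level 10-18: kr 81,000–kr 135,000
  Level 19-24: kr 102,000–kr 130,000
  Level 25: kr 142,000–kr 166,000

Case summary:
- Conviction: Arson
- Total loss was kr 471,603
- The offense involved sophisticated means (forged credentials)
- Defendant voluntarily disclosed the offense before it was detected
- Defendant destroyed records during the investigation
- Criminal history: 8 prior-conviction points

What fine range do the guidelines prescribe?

kr 142,000–kr 166,000

Base offense level for arson: 23.
S1 does not apply.
S2 applies: 23 − 1 = 22.
S3 applies: 22 + 2 = 24.
S4 applies (level before this adjustment is 24 ≥ 22, so +3): 24 + 3 = 27.
S5 applies (level before this adjustment is 27 ≥ 17, so +3): 27 + 3 = 30.
Level 30 exceeds the maximum of 25; capped at 25.
Final offense level: 25.
Level 25 falls in the 25 band.
Fine table: Level 25 → kr 142,000–kr 166,000.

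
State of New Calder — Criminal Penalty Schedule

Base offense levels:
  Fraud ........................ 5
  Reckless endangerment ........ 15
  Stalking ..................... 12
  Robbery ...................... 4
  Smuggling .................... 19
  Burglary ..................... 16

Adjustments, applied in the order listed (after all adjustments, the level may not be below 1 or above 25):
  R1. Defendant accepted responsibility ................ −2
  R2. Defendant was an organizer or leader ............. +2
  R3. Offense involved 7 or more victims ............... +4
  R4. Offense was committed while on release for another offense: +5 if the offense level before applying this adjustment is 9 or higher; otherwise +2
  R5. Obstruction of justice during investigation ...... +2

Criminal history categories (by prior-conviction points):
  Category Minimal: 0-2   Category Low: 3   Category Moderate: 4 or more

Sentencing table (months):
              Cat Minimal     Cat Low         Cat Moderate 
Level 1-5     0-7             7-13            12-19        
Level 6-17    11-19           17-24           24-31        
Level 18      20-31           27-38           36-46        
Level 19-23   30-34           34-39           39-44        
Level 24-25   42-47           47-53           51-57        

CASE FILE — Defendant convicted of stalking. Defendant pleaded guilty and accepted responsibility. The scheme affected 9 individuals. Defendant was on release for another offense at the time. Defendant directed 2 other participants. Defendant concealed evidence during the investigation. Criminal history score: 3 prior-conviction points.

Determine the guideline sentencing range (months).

34-39 months

Base offense level for stalking: 12.
R1 applies: 12 − 2 = 10.
R2 applies: 10 + 2 = 12.
R3 applies: 12 + 4 = 16.
R4 applies (level before this adjustment is 16 ≥ 9, so +5): 16 + 5 = 21.
R5 applies: 21 + 2 = 23.
Final offense level: 23.
Criminal history: 3 prior points → Category Low (3).
Level 23 falls in the 19-23 band.
Grid: Level 19-23 × Category Low = 34-39 months.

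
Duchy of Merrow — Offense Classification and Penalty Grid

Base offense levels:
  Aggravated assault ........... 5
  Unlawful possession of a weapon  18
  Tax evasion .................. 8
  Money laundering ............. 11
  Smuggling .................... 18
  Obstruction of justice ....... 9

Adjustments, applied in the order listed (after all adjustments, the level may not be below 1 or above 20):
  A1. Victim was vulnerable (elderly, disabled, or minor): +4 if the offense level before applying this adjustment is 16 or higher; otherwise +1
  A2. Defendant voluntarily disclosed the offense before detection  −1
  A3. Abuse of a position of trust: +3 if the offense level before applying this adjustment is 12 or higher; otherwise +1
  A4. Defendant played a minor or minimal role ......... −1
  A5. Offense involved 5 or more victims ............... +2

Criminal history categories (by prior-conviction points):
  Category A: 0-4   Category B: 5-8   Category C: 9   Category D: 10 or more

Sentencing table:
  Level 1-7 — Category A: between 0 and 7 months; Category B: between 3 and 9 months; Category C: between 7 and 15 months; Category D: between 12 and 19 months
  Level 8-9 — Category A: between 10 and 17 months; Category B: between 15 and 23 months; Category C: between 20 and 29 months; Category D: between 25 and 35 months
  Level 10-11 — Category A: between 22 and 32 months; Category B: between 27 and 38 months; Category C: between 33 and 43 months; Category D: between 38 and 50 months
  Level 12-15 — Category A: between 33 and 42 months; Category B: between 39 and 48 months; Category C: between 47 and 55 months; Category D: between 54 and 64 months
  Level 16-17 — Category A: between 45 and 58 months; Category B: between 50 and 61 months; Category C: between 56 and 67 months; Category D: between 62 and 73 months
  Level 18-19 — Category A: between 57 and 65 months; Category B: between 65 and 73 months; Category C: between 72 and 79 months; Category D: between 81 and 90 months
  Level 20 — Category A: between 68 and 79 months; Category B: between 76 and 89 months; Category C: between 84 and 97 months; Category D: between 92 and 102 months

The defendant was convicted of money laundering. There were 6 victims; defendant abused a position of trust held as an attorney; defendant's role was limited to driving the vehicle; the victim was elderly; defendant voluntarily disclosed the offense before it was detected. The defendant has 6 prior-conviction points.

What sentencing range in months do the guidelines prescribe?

Base offense level for money laundering: 11.
A1 applies (level before this adjustment is 11 < 16, so +1): 11 + 1 = 12.
A2 applies: 12 − 1 = 11.
A3 applies (level before this adjustment is 11 < 12, so +1): 11 + 1 = 12.
A4 applies: 12 − 1 = 11.
A5 applies: 11 + 2 = 13.
Final offense level: 13.
Criminal history: 6 prior points → Category B (5-8).
Level 13 falls in the 12-15 band.
Grid: Level 12-15 × Category B = 39-48 months.

39-48 months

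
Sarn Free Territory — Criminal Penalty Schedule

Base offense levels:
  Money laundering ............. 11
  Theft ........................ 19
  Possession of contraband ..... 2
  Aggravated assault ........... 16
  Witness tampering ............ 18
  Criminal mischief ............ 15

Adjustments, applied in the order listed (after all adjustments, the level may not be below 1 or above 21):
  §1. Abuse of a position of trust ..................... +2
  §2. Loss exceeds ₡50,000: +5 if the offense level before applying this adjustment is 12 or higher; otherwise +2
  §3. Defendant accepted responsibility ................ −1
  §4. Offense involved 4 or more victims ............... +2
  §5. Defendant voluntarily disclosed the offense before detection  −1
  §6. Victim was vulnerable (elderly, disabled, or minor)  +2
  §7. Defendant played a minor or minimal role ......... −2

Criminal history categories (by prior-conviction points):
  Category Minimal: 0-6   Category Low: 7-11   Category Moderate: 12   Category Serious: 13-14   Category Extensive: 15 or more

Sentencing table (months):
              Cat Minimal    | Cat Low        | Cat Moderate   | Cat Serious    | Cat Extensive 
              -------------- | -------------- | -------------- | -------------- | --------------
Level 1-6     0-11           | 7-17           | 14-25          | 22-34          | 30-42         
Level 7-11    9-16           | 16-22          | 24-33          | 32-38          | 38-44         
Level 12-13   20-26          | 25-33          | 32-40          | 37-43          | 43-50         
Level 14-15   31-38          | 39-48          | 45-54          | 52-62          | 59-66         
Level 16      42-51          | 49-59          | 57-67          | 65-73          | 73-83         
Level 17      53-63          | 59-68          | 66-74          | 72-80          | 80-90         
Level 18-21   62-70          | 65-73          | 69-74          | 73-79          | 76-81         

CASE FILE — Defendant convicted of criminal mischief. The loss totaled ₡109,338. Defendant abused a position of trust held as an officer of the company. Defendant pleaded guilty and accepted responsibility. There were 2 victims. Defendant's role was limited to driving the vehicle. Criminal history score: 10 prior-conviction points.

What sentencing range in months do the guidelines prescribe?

65-73 months

Base offense level for criminal mischief: 15.
§1 applies: 15 + 2 = 17.
§2 applies (level before this adjustment is 17 ≥ 12, so +5): 17 + 5 = 22.
§3 applies: 22 − 1 = 21.
§5 does not apply.
§6 does not apply.
§7 applies: 21 − 2 = 19.
Final offense level: 19.
Criminal history: 10 prior points → Category Low (7-11).
Level 19 falls in the 18-21 band.
Grid: Level 18-21 × Category Low = 65-73 months.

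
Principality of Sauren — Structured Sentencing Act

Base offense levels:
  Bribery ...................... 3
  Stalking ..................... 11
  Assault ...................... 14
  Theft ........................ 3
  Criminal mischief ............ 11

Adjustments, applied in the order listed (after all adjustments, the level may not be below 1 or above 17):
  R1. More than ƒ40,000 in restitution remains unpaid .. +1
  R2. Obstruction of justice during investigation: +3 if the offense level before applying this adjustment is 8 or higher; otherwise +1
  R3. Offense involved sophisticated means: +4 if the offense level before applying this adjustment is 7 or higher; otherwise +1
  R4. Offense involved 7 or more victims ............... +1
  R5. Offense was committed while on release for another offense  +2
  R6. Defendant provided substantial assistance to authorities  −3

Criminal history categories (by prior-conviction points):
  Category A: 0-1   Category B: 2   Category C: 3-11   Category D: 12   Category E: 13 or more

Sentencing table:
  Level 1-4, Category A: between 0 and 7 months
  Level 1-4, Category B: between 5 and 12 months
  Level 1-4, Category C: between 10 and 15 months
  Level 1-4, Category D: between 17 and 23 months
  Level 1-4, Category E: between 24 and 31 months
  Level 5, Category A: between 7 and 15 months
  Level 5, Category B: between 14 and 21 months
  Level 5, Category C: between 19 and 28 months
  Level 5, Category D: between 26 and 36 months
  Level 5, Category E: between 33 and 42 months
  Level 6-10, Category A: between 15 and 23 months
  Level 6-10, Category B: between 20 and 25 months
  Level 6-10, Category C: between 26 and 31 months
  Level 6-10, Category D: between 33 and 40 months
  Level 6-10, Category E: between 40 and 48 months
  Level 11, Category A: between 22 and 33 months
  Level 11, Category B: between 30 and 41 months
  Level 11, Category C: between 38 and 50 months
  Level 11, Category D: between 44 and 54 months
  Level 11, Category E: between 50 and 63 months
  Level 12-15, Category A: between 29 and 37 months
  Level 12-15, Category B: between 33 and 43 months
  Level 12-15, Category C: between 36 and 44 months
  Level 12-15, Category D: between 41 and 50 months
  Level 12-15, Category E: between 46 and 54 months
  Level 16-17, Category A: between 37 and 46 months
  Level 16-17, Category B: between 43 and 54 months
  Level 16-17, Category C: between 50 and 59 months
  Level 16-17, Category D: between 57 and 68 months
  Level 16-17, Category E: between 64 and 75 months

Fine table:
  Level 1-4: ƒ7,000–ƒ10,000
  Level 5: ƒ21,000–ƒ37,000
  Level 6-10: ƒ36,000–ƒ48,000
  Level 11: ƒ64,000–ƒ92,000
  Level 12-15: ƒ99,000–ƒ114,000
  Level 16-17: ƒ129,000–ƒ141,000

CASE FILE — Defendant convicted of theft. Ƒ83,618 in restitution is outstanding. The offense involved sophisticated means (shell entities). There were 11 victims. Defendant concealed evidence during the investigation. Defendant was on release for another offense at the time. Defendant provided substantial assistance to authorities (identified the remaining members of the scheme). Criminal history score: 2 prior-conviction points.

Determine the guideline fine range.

ƒ36,000–ƒ48,000

Base offense level for theft: 3.
R1 applies: 3 + 1 = 4.
R2 applies (level before this adjustment is 4 < 8, so +1): 4 + 1 = 5.
R3 applies (level before this adjustment is 5 < 7, so +1): 5 + 1 = 6.
R4 applies: 6 + 1 = 7.
R5 applies: 7 + 2 = 9.
R6 applies: 9 − 3 = 6.
Final offense level: 6.
Level 6 falls in the 6-10 band.
Fine table: Level 6-10 → ƒ36,000–ƒ48,000.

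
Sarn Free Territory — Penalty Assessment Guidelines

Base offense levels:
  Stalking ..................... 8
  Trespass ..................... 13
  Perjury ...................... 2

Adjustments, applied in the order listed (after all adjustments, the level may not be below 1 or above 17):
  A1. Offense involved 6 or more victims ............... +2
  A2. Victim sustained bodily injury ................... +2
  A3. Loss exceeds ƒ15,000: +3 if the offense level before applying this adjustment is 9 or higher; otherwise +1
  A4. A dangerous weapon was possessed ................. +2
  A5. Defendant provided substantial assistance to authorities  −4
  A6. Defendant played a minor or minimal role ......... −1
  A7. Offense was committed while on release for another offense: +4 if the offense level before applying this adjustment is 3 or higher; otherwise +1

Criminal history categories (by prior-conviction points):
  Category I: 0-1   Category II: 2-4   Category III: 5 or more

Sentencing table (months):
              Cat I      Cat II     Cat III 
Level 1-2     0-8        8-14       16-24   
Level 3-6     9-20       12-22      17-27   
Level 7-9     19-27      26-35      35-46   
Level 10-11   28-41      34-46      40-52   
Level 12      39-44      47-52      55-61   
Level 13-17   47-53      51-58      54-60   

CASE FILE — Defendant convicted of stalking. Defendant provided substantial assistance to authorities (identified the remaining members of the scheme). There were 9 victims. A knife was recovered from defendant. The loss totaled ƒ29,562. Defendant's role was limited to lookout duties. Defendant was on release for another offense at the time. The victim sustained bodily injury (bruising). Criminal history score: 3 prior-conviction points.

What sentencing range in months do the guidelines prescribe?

Base offense level for stalking: 8.
A1 applies: 8 + 2 = 10.
A2 applies: 10 + 2 = 12.
A3 applies (level before this adjustment is 12 ≥ 9, so +3): 12 + 3 = 15.
A4 applies: 15 + 2 = 17.
A5 applies: 17 − 4 = 13.
A6 applies: 13 − 1 = 12.
A7 applies (level before this adjustment is 12 ≥ 3, so +4): 12 + 4 = 16.
Final offense level: 16.
Criminal history: 3 prior points → Category II (2-4).
Level 16 falls in the 13-17 band.
Grid: Level 13-17 × Category II = 51-58 months.

51-58 months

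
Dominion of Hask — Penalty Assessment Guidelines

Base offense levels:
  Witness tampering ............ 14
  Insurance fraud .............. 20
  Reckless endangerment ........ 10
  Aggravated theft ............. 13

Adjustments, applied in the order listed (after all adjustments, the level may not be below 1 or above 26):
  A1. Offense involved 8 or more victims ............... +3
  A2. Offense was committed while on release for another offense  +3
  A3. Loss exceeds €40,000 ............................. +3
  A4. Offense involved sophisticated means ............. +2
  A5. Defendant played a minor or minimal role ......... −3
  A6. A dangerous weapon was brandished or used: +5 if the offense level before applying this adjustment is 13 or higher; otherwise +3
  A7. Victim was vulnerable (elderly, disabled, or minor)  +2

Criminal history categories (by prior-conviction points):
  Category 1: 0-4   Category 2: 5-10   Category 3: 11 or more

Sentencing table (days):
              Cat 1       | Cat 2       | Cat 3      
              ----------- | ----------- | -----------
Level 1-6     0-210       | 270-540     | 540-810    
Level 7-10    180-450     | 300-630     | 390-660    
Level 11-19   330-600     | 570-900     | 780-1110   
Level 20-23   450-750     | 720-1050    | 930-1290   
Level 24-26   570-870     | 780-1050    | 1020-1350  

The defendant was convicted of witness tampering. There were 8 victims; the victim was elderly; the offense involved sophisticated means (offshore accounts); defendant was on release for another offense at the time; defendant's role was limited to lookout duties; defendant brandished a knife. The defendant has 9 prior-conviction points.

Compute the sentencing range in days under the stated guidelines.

780-1050 days

Base offense level for witness tampering: 14.
A1 applies: 14 + 3 = 17.
A2 applies: 17 + 3 = 20.
A3 does not apply.
A4 applies: 20 + 2 = 22.
A5 applies: 22 − 3 = 19.
A6 applies (level before this adjustment is 19 ≥ 13, so +5): 19 + 5 = 24.
A7 applies: 24 + 2 = 26.
Final offense level: 26.
Criminal history: 9 prior points → Category 2 (5-10).
Level 26 falls in the 24-26 band.
Grid: Level 24-26 × Category 2 = 780-1050 days.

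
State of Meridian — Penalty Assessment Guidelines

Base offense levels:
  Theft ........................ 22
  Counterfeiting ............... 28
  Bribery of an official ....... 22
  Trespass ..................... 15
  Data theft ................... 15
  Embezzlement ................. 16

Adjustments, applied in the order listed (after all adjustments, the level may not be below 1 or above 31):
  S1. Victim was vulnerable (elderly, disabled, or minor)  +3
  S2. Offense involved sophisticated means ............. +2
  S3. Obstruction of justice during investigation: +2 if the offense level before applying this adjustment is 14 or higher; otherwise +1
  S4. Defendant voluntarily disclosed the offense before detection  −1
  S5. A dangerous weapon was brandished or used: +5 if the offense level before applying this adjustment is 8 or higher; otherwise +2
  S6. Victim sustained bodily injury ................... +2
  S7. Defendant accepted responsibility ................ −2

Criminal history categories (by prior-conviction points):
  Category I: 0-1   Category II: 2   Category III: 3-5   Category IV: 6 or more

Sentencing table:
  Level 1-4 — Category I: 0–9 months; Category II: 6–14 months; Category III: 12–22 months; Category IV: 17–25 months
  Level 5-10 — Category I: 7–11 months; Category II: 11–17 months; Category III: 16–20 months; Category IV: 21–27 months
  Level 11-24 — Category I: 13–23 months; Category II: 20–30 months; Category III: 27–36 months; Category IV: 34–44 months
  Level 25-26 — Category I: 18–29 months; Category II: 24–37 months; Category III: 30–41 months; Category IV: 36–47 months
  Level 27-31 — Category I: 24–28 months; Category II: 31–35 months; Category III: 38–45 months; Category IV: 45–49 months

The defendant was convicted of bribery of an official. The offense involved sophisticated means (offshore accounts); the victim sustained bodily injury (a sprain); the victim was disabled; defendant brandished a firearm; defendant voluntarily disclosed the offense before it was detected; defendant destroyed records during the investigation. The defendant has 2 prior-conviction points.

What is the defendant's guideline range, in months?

31-35 months

Base offense level for bribery of an official: 22.
S1 applies: 22 + 3 = 25.
S2 applies: 25 + 2 = 27.
S3 applies (level before this adjustment is 27 ≥ 14, so +2): 27 + 2 = 29.
S4 applies: 29 − 1 = 28.
S5 applies (level before this adjustment is 28 ≥ 8, so +5): 28 + 5 = 33.
S6 applies: 33 + 2 = 35.
Level 35 exceeds the maximum of 31; capped at 31.
Final offense level: 31.
Criminal history: 2 prior points → Category II (2).
Level 31 falls in the 27-31 band.
Grid: Level 27-31 × Category II = 31-35 months.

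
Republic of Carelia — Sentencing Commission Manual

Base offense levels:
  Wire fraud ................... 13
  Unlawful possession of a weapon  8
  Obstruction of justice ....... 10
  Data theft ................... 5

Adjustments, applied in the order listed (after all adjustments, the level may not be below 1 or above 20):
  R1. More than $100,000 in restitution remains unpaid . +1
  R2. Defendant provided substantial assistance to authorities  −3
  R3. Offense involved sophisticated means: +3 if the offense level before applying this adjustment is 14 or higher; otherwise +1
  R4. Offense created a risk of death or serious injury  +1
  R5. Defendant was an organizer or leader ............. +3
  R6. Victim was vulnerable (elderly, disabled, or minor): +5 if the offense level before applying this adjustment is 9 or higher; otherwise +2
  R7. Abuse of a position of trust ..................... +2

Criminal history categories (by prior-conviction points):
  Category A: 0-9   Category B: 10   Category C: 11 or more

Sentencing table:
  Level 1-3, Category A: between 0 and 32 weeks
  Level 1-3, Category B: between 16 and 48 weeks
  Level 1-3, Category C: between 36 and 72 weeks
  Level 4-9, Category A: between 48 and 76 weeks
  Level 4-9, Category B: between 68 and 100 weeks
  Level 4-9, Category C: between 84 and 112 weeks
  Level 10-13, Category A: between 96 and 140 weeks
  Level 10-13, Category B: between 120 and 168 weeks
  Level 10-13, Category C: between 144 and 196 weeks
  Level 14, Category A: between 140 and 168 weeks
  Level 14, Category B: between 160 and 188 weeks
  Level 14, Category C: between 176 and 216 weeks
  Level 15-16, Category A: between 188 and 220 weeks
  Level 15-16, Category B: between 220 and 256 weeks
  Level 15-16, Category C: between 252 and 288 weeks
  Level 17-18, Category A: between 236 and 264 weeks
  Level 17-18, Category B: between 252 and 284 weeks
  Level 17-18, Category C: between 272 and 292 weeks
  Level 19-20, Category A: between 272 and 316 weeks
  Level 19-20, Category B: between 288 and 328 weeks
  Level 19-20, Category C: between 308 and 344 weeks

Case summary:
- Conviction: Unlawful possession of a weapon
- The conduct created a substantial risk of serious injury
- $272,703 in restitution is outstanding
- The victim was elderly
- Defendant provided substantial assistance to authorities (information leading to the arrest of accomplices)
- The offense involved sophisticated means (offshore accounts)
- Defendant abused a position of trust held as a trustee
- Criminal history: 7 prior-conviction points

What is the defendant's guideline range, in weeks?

96-140 weeks

Base offense level for unlawful possession of a weapon: 8.
R1 applies: 8 + 1 = 9.
R2 applies: 9 − 3 = 6.
R3 applies (level before this adjustment is 6 < 14, so +1): 6 + 1 = 7.
R4 applies: 7 + 1 = 8.
R5 does not apply.
R6 applies (level before this adjustment is 8 < 9, so +2): 8 + 2 = 10.
R7 applies: 10 + 2 = 12.
Final offense level: 12.
Criminal history: 7 prior points → Category A (0-9).
Level 12 falls in the 10-13 band.
Grid: Level 10-13 × Category A = 96-140 weeks.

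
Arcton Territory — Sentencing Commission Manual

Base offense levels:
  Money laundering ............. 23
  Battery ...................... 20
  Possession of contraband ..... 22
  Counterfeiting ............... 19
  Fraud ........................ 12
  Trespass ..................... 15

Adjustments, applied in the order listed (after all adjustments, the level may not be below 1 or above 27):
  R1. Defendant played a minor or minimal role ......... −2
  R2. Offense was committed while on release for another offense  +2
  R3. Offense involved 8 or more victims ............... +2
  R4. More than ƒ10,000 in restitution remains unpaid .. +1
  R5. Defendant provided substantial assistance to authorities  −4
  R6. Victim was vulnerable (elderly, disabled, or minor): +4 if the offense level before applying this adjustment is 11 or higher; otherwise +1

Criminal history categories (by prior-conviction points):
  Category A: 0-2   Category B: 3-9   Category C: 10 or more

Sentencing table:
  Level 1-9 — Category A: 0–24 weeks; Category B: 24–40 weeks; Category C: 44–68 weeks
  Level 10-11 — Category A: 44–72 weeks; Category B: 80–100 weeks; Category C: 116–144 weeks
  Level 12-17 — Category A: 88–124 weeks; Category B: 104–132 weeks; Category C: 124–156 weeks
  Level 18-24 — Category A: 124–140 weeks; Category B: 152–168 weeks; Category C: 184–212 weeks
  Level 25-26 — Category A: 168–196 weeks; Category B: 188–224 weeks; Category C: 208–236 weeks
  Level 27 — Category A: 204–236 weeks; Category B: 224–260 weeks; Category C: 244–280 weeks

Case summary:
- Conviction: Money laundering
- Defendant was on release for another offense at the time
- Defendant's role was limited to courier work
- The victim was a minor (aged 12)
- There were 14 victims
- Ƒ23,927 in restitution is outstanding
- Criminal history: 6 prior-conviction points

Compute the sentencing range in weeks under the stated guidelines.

Base offense level for money laundering: 23.
R1 applies: 23 − 2 = 21.
R2 applies: 21 + 2 = 23.
R3 applies: 23 + 2 = 25.
R4 applies: 25 + 1 = 26.
R6 applies (level before this adjustment is 26 ≥ 11, so +4): 26 + 4 = 30.
Level 30 exceeds the maximum of 27; capped at 27.
Final offense level: 27.
Criminal history: 6 prior points → Category B (3-9).
Level 27 falls in the 27 band.
Grid: Level 27 × Category B = 224-260 weeks.

224-260 weeks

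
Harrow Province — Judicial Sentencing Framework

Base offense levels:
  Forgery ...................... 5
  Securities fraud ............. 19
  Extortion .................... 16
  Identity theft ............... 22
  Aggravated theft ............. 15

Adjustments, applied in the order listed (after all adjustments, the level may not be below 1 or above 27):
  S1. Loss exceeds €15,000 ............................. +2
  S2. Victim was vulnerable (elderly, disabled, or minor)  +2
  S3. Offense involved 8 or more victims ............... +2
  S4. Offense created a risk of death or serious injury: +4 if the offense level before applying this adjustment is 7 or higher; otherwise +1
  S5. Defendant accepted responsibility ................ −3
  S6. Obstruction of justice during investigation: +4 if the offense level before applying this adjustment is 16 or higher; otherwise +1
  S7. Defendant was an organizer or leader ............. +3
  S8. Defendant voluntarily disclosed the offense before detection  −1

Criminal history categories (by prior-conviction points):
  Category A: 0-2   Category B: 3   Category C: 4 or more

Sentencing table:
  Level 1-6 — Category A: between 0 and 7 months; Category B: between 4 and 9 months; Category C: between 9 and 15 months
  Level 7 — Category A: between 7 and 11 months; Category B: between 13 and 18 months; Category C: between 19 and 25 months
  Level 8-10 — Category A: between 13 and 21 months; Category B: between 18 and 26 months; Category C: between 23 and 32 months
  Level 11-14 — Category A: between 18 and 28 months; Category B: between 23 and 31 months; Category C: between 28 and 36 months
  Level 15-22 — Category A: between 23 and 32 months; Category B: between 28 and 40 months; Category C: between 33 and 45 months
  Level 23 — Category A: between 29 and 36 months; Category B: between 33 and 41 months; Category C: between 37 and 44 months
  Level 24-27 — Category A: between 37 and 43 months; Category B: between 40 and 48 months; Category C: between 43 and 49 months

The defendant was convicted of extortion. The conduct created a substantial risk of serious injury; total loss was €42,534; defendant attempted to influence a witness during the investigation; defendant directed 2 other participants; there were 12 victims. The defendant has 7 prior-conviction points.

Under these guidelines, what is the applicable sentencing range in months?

43-49 months

Base offense level for extortion: 16.
S1 applies: 16 + 2 = 18.
S2 does not apply.
S3 applies: 18 + 2 = 20.
S4 applies (level before this adjustment is 20 ≥ 7, so +4): 20 + 4 = 24.
S5 does not apply.
S6 applies (level before this adjustment is 24 ≥ 16, so +4): 24 + 4 = 28.
S7 applies: 28 + 3 = 31.
S8 does not apply.
Level 31 exceeds the maximum of 27; capped at 27.
Final offense level: 27.
Criminal history: 7 prior points → Category C (4+).
Level 27 falls in the 24-27 band.
Grid: Level 24-27 × Category C = 43-49 months.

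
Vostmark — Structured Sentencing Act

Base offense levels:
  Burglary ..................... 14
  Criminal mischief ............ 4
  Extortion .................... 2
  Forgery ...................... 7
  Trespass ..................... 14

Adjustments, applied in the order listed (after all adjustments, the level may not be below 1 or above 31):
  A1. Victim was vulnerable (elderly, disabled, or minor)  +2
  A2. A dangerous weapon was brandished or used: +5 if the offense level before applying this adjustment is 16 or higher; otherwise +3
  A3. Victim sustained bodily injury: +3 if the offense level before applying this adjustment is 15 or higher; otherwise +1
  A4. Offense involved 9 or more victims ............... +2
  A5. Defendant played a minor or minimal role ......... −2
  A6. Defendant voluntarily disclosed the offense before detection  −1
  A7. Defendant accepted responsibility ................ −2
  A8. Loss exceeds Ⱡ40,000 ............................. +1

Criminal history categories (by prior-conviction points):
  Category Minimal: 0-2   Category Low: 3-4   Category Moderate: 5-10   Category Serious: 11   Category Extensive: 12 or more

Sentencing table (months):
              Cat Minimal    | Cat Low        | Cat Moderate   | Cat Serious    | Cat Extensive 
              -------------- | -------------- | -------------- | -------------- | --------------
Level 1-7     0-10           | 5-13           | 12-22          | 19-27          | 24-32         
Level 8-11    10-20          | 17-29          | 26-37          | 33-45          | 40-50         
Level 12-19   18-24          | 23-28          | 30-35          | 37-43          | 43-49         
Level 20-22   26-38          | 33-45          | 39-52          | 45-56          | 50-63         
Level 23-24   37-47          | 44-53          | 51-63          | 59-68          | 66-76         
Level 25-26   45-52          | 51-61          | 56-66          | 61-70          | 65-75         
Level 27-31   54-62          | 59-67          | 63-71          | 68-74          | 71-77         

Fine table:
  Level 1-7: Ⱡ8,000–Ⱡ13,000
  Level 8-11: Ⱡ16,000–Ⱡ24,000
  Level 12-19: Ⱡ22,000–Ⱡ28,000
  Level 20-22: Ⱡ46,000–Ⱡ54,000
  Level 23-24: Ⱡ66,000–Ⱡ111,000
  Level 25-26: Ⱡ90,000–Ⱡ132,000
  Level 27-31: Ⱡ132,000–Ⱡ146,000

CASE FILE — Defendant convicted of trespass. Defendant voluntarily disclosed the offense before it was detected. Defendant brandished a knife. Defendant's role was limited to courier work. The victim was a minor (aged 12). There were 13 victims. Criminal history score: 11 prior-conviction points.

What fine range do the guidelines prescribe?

Base offense level for trespass: 14.
A1 applies: 14 + 2 = 16.
A2 applies (level before this adjustment is 16 ≥ 16, so +5): 16 + 5 = 21.
A4 applies: 21 + 2 = 23.
A5 applies: 23 − 2 = 21.
A6 applies: 21 − 1 = 20.
Final offense level: 20.
Level 20 falls in the 20-22 band.
Fine table: Level 20-22 → Ⱡ46,000–Ⱡ54,000.

Ⱡ46,000–Ⱡ54,000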